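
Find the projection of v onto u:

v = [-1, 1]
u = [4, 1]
proj_u(v) = [-12/17, -3/17]

v·u = (-1)(4) + (1)(1) = -3
u·u = (4)² + (1)² = 17
proj_u(v) = (v·u / u·u) × u = (-3/17) × u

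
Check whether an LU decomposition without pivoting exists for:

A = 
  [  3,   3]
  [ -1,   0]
Yes.
A[1,1] = 3 ≠ 0, so Gaussian elimination proceeds without a row swap: multiplier ℓ₂₁ = (-1)/(3) = -1/3, and U[2,2] = 0 - (-1/3)(3) = 1.
L = 
  [   1,    0]
  [-1/3,    1]
U = 
  [  3,   3]
  [  0,   1]
Check row 2 of LU: [(-1/3)(3), (-1/3)(3) + 1] = [-1, 0] = row 2 of A ✓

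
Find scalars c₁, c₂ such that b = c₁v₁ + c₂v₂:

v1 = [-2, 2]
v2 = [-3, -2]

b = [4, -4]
c1 = -2, c2 = 0

b = -2·v1 + 0·v2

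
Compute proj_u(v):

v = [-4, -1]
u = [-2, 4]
proj_u(v) = [-2/5, 4/5]

v·u = (-4)(-2) + (-1)(4) = 4
u·u = (-2)² + (4)² = 20
proj_u(v) = (v·u / u·u) × u = (4/20) × u = (1/5) × u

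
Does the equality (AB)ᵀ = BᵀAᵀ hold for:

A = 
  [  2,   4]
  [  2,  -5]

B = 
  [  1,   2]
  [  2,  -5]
Yes

(AB)ᵀ = 
  [ 10,  -8]
  [-16,  29]

BᵀAᵀ = 
  [ 10,  -8]
  [-16,  29]

Both sides are equal — this is the standard identity (AB)ᵀ = BᵀAᵀ, which holds for all A, B.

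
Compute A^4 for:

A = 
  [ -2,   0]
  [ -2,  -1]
A^4 = 
  [ 16,   0]
  [ 30,   1]

A² = A·A:
A²[1,1] = (-2)(-2) + (0)(-2) = 4
A²[1,2] = (-2)(0) + (0)(-1) = 0
A²[2,1] = (-2)(-2) + (-1)(-2) = 6
A²[2,2] = (-2)(0) + (-1)(-1) = 1
A² = 
  [  4,   0]
  [  6,   1]

A^3 = A^2·A:
A^3[1,1] = (4)(-2) + (0)(-2) = -8
A^3[1,2] = (4)(0) + (0)(-1) = 0
A^3[2,1] = (6)(-2) + (1)(-2) = -14
A^3[2,2] = (6)(0) + (1)(-1) = -1
A^3 = 
  [ -8,   0]
  [-14,  -1]

A^4 = A^3·A:
A^4[1,1] = (-8)(-2) + (0)(-2) = 16
A^4[1,2] = (-8)(0) + (0)(-1) = 0
A^4[2,1] = (-14)(-2) + (-1)(-2) = 30
A^4[2,2] = (-14)(0) + (-1)(-1) = 1
A^4 = 
  [ 16,   0]
  [ 30,   1]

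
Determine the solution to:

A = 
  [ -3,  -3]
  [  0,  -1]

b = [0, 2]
x = [2, -2]

Row reduce the augmented matrix [A|b]:
(already in echelon form)
REF = 
  [ -3,  -3,   0]
  [  0,  -1,   2]

Back-substitution:
x₂ = 2 / (-1) = -2
x₁ = (0 - (-3)(-2)) / (-3) = 2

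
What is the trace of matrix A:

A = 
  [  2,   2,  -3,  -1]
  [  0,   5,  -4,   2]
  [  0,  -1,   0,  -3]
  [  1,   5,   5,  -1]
6

tr(A) = 2 + 5 + 0 + -1 = 6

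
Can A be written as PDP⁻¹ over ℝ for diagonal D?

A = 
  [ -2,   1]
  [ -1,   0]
No

tr(A) = -2, det(A) = 1
Characteristic polynomial: λ² - tr(A)λ + det(A) = λ² + 2λ + 1
λ² + 2λ + 1 = (λ + 1)²
Eigenvalues: -1, -1
λ=-1: alg. mult. = 2, geom. mult. = 2 - rank(A - (-1)I) = 2 - 1 = 1
Sum of geometric multiplicities = 1 < n = 2, so there aren't enough independent eigenvectors.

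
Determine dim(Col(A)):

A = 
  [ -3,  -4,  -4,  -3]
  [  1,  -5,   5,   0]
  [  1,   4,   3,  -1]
Row reduce:
R2 → R2 + (1/3)·R1
R3 → R3 + (1/3)·R1
R3 → R3 + (8/19)·R2
REF = 
  [    -3,     -4,     -4,     -3]
  [     0,  -19/3,   11/3,     -1]
  [     0,      0,  61/19, -46/19]
Pivot columns: 1, 2, 3 → 3 pivots.
dim(Col(A)) = number of pivot columns = 3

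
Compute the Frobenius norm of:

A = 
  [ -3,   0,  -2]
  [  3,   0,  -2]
||A||_F = 5.099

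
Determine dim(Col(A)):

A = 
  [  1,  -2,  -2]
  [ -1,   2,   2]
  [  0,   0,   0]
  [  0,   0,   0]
dim(Col(A)) = 1

Row reduce:
R2 → R2 + (1)·R1
REF = 
  [  1,  -2,  -2]
  [  0,   0,   0]
  [  0,   0,   0]
  [  0,   0,   0]
Pivot columns: 1 → 1 pivot.
dim(Col(A)) = number of pivot columns = 1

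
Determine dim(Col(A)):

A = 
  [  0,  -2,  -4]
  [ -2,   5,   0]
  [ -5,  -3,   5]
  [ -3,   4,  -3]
dim(Col(A)) = 3

Row reduce:
Swap R1 ↔ R2
R3 → R3 - (5/2)·R1
R4 → R4 - (3/2)·R1
R3 → R3 - (31/4)·R2
R4 → R4 - (7/4)·R2
R4 → R4 - (1/9)·R3
REF = 
  [ -2,   5,   0]
  [  0,  -2,  -4]
  [  0,   0,  36]
  [  0,   0,   0]
Pivot columns: 1, 2, 3 → 3 pivots.
dim(Col(A)) = number of pivot columns = 3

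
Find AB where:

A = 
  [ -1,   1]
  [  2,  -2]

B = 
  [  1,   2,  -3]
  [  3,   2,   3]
A is 2×2 and B is 2×3, so AB is 2×3. Each entry is (row of A)·(column of B):
AB[1,1] = (-1)(1) + (1)(3) = 2
AB[1,2] = (-1)(2) + (1)(2) = 0
AB[1,3] = (-1)(-3) + (1)(3) = 6
AB[2,1] = (2)(1) + (-2)(3) = -4
AB[2,2] = (2)(2) + (-2)(2) = 0
AB[2,3] = (2)(-3) + (-2)(3) = -12

AB = 
  [  2,   0,   6]
  [ -4,   0, -12]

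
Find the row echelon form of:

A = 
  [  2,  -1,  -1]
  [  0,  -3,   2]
Row operations:
No row operations needed (already in echelon form).

Resulting echelon form:
REF = 
  [  2,  -1,  -1]
  [  0,  -3,   2]

Rank = 2 (number of non-zero pivot rows).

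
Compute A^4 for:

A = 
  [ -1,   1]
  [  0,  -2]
A² = A·A:
A²[1,1] = (-1)(-1) + (1)(0) = 1
A²[1,2] = (-1)(1) + (1)(-2) = -3
A²[2,1] = (0)(-1) + (-2)(0) = 0
A²[2,2] = (0)(1) + (-2)(-2) = 4
A² = 
  [  1,  -3]
  [  0,   4]

A^3 = A^2·A:
A^3[1,1] = (1)(-1) + (-3)(0) = -1
A^3[1,2] = (1)(1) + (-3)(-2) = 7
A^3[2,1] = (0)(-1) + (4)(0) = 0
A^3[2,2] = (0)(1) + (4)(-2) = -8
A^3 = 
  [ -1,   7]
  [  0,  -8]

A^4 = A^3·A:
A^4[1,1] = (-1)(-1) + (7)(0) = 1
A^4[1,2] = (-1)(1) + (7)(-2) = -15
A^4[2,1] = (0)(-1) + (-8)(0) = 0
A^4[2,2] = (0)(1) + (-8)(-2) = 16
A^4 = 
  [  1, -15]
  [  0,  16]

Therefore
A^4 = 
  [  1, -15]
  [  0,  16]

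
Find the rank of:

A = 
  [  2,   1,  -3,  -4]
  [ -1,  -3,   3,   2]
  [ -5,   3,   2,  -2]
rank(A) = 3

Row reduce:
R2 → R2 + (1/2)·R1
R3 → R3 + (5/2)·R1
R3 → R3 + (11/5)·R2
REF = 
  [    2,     1,    -3,    -4]
  [    0,  -5/2,   3/2,     0]
  [    0,     0, -11/5,   -12]
Pivot columns: 1, 2, 3 → 3 pivots.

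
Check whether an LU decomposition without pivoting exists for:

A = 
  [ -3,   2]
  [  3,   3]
Yes.
A[1,1] = -3 ≠ 0, so Gaussian elimination proceeds without a row swap: multiplier ℓ₂₁ = (3)/(-3) = -1, and U[2,2] = 3 - (-1)(2) = 5.
L = 
  [  1,   0]
  [ -1,   1]
U = 
  [ -3,   2]
  [  0,   5]
Check row 2 of LU: [(-1)(-3), (-1)(2) + 5] = [3, 3] = row 2 of A ✓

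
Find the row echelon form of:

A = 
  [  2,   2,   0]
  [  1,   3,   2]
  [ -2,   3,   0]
Row operations:
R2 → R2 - (1/2)·R1
R3 → R3 + (1)·R1
R3 → R3 - (5/2)·R2

Resulting echelon form:
REF = 
  [  2,   2,   0]
  [  0,   2,   2]
  [  0,   0,  -5]

Rank = 3 (number of non-zero pivot rows).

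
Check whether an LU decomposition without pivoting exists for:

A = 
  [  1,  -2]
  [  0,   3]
Yes.
A[1,1] = 1 ≠ 0, so Gaussian elimination proceeds without a row swap: multiplier ℓ₂₁ = (0)/(1) = 0, and U[2,2] = 3 - (0)(-2) = 3.
L = 
  [  1,   0]
  [  0,   1]
U = 
  [  1,  -2]
  [  0,   3]
Check row 2 of LU: [(0)(1), (0)(-2) + 3] = [0, 3] = row 2 of A ✓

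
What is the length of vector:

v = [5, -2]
5.385

||v||₂ = √((5)² + (-2)²) = √29 = 5.385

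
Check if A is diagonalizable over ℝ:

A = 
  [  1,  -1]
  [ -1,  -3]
Yes

tr(A) = -2, det(A) = -4
Characteristic polynomial: λ² - tr(A)λ + det(A) = λ² + 2λ - 4
λ² + 2λ - 4 = 0  ⇒  λ = (-2 ± √((2)² - 4·(-4)))/2 = (-2 ± √(20))/2
  = -1 + √5,  -1 - √5
Eigenvalues: -1 + √5, -1 - √5  (≈ 1.236, -3.236)
The two irrational eigenvalues are distinct (simple), so each has alg. mult. = geom. mult. = 1.
Sum of geometric multiplicities equals n, so A has n independent eigenvectors.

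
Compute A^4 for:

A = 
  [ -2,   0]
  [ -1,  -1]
A^4 = 
  [ 16,   0]
  [ 15,   1]

A² = A·A:
A²[1,1] = (-2)(-2) + (0)(-1) = 4
A²[1,2] = (-2)(0) + (0)(-1) = 0
A²[2,1] = (-1)(-2) + (-1)(-1) = 3
A²[2,2] = (-1)(0) + (-1)(-1) = 1
A² = 
  [  4,   0]
  [  3,   1]

A^3 = A^2·A:
A^3[1,1] = (4)(-2) + (0)(-1) = -8
A^3[1,2] = (4)(0) + (0)(-1) = 0
A^3[2,1] = (3)(-2) + (1)(-1) = -7
A^3[2,2] = (3)(0) + (1)(-1) = -1
A^3 = 
  [ -8,   0]
  [ -7,  -1]

A^4 = A^3·A:
A^4[1,1] = (-8)(-2) + (0)(-1) = 16
A^4[1,2] = (-8)(0) + (0)(-1) = 0
A^4[2,1] = (-7)(-2) + (-1)(-1) = 15
A^4[2,2] = (-7)(0) + (-1)(-1) = 1
A^4 = 
  [ 16,   0]
  [ 15,   1]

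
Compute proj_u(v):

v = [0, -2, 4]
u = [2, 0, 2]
proj_u(v) = [2, 0, 2]

v·u = (0)(2) + (-2)(0) + (4)(2) = 8
u·u = (2)² + (0)² + (2)² = 8
proj_u(v) = (v·u / u·u) × u = (8/8) × u = (1) × u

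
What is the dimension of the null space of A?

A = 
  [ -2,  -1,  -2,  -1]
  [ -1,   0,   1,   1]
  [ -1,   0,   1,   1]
nullity(A) = 2

Row reduce:
R2 → R2 - (1/2)·R1
R3 → R3 - (1/2)·R1
R3 → R3 - (1)·R2
REF = 
  [ -2,  -1,  -2,  -1]
  [  0, 1/2,   2, 3/2]
  [  0,   0,   0,   0]
Pivot columns: 1, 2 → 2 pivots.
rank(A) = 2, so nullity(A) = 4 - 2 = 2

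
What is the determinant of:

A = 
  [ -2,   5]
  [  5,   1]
For a 2×2 matrix, det = ad - bc = (-2)(1) - (5)(5) = -27

det(A) = -27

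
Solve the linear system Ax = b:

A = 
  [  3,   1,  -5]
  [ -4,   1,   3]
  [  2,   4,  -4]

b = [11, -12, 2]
x = [1, -2, -2]

Row reduce the augmented matrix [A|b]:
R2 → R2 + (4/3)·R1
R3 → R3 - (2/3)·R1
R3 → R3 - (10/7)·R2
REF = 
  [    3,     1,    -5,    11]
  [    0,   7/3, -11/3,   8/3]
  [    0,     0,  32/7, -64/7]

Back-substitution:
x₃ = (-64/7) / (32/7) = -2
x₂ = (8/3 - (-11/3)(-2)) / (7/3) = -2
x₁ = (11 - (1)(-2) - (-5)(-2)) / 3 = 1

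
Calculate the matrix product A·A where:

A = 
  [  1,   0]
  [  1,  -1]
A² = A·A:
A²[1,1] = (1)(1) + (0)(1) = 1
A²[1,2] = (1)(0) + (0)(-1) = 0
A²[2,1] = (1)(1) + (-1)(1) = 0
A²[2,2] = (1)(0) + (-1)(-1) = 1
A² = 
  [  1,   0]
  [  0,   1]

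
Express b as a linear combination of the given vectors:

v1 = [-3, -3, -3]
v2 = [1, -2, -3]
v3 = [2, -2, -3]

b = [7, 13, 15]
c1 = -3, c2 = -2, c3 = 0

b = -3·v1 + -2·v2 + 0·v3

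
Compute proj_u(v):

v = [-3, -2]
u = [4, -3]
proj_u(v) = [-24/25, 18/25]

v·u = (-3)(4) + (-2)(-3) = -6
u·u = (4)² + (-3)² = 25
proj_u(v) = (v·u / u·u) × u = (-6/25) × u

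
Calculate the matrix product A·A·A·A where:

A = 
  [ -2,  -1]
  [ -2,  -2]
A^4 = 
  [ 68,  48]
  [ 96,  68]

A² = A·A:
A²[1,1] = (-2)(-2) + (-1)(-2) = 6
A²[1,2] = (-2)(-1) + (-1)(-2) = 4
A²[2,1] = (-2)(-2) + (-2)(-2) = 8
A²[2,2] = (-2)(-1) + (-2)(-2) = 6
A² = 
  [  6,   4]
  [  8,   6]

A^3 = A^2·A:
A^3[1,1] = (6)(-2) + (4)(-2) = -20
A^3[1,2] = (6)(-1) + (4)(-2) = -14
A^3[2,1] = (8)(-2) + (6)(-2) = -28
A^3[2,2] = (8)(-1) + (6)(-2) = -20
A^3 = 
  [-20, -14]
  [-28, -20]

A^4 = A^3·A:
A^4[1,1] = (-20)(-2) + (-14)(-2) = 68
A^4[1,2] = (-20)(-1) + (-14)(-2) = 48
A^4[2,1] = (-28)(-2) + (-20)(-2) = 96
A^4[2,2] = (-28)(-1) + (-20)(-2) = 68
A^4 = 
  [ 68,  48]
  [ 96,  68]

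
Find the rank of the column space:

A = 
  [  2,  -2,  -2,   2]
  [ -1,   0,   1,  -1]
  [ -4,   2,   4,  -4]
Row reduce:
R2 → R2 + (1/2)·R1
R3 → R3 + (2)·R1
R3 → R3 - (2)·R2
REF = 
  [  2,  -2,  -2,   2]
  [  0,  -1,   0,   0]
  [  0,   0,   0,   0]
Pivot columns: 1, 2 → 2 pivots.
dim(Col(A)) = number of pivot columns = 2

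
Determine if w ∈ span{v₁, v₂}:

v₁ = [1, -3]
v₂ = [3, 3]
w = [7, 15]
Yes

Form the augmented matrix and row-reduce:
[v₁|v₂|w] = 
  [  1,   3,   7]
  [ -3,   3,  15]
R2 → R2 + (3)·R1
REF = 
  [  1,   3,   7]
  [  0,  12,  36]

No row of the form [0 0 | nonzero], so the system is consistent. Back-substitution gives c₁ = -2, c₂ = 3: w = (-2)·v₁ + (3)·v₂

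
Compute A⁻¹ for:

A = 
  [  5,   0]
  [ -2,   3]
det(A) = (5)(3) - (0)(-2) = 15
For a 2×2 matrix, A⁻¹ = (1/det(A)) · [[d, -b], [-c, a]]
    = (1/15) · [[3, 0], [2, 5]]

A⁻¹ = 
  [ 1/5,    0]
  [2/15,  1/3]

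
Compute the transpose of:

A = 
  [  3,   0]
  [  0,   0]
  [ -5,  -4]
Aᵀ = 
  [  3,   0,  -5]
  [  0,   0,  -4]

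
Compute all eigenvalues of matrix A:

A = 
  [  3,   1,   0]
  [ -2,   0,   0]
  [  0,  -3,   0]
λ = 0, 2, 1

Characteristic polynomial: det(λI - A) = λ³ - 3λ² + 2λ
The constant term is 0, so λ = 0 is a root: p(λ) = λ(λ² - 3λ + 2)
λ² - 3λ + 2 = (λ - 1)(λ - 2)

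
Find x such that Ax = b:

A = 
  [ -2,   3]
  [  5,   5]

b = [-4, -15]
Row reduce the augmented matrix [A|b]:
R2 → R2 + (5/2)·R1
REF = 
  [  -2,    3,   -4]
  [   0, 25/2,  -25]

Back-substitution:
x₂ = (-25) / (25/2) = -2
x₁ = (-4 - (3)(-2)) / (-2) = -1

x = [-1, -2]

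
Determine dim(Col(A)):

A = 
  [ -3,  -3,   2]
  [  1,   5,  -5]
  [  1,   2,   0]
Row reduce:
R2 → R2 + (1/3)·R1
R3 → R3 + (1/3)·R1
R3 → R3 - (1/4)·R2
REF = 
  [   -3,    -3,     2]
  [    0,     4, -13/3]
  [    0,     0,   7/4]
Pivot columns: 1, 2, 3 → 3 pivots.
dim(Col(A)) = number of pivot columns = 3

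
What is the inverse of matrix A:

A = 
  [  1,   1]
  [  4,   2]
det(A) = (1)(2) - (1)(4) = -2
For a 2×2 matrix, A⁻¹ = (1/det(A)) · [[d, -b], [-c, a]]
    = (-1/2) · [[2, -1], [-4, 1]]

A⁻¹ = 
  [  -1,  1/2]
  [   2, -1/2]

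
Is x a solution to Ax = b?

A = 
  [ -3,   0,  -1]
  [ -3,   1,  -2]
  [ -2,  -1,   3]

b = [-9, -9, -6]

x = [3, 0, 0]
Yes

Ax = [-9, -9, -6] = b ✓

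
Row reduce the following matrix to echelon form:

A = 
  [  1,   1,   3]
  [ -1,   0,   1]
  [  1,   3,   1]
Row operations:
R2 → R2 + (1)·R1
R3 → R3 - (1)·R1
R3 → R3 - (2)·R2

Resulting echelon form:
REF = 
  [  1,   1,   3]
  [  0,   1,   4]
  [  0,   0, -10]

Rank = 3 (number of non-zero pivot rows).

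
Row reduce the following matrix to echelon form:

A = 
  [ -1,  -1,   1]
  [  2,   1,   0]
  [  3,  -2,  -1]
Row operations:
R2 → R2 + (2)·R1
R3 → R3 + (3)·R1
R3 → R3 - (5)·R2

Resulting echelon form:
REF = 
  [ -1,  -1,   1]
  [  0,  -1,   2]
  [  0,   0,  -8]

Rank = 3 (number of non-zero pivot rows).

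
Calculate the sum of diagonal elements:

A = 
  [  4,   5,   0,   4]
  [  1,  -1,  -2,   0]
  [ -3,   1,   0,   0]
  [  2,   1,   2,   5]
8

tr(A) = 4 + -1 + 0 + 5 = 8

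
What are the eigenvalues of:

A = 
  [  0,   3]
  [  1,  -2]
λ = 1, -3

tr(A) = -2, det(A) = -3
Characteristic polynomial: λ² - tr(A)λ + det(A) = λ² + 2λ - 3
λ² + 2λ - 3 = (λ + 3)(λ - 1)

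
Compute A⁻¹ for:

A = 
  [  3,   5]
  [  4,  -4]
det(A) = (3)(-4) - (5)(4) = -32
For a 2×2 matrix, A⁻¹ = (1/det(A)) · [[d, -b], [-c, a]]
    = (-1/32) · [[-4, -5], [-4, 3]]

A⁻¹ = 
  [  1/8,  5/32]
  [  1/8, -3/32]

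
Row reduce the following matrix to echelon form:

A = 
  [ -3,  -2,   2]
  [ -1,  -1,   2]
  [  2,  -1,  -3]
Row operations:
R2 → R2 - (1/3)·R1
R3 → R3 + (2/3)·R1
R3 → R3 - (7)·R2

Resulting echelon form:
REF = 
  [  -3,   -2,    2]
  [   0, -1/3,  4/3]
  [   0,    0,  -11]

Rank = 3 (number of non-zero pivot rows).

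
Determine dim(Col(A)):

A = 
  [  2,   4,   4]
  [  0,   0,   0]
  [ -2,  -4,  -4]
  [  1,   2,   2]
dim(Col(A)) = 1

Row reduce:
R3 → R3 + (1)·R1
R4 → R4 - (1/2)·R1
REF = 
  [  2,   4,   4]
  [  0,   0,   0]
  [  0,   0,   0]
  [  0,   0,   0]
Pivot columns: 1 → 1 pivot.
dim(Col(A)) = number of pivot columns = 1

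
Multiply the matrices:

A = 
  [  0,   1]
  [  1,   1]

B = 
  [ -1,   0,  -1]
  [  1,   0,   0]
A is 2×2 and B is 2×3, so AB is 2×3. Each entry is (row of A)·(column of B):
AB[1,1] = (0)(-1) + (1)(1) = 1
AB[1,2] = (0)(0) + (1)(0) = 0
AB[1,3] = (0)(-1) + (1)(0) = 0
AB[2,1] = (1)(-1) + (1)(1) = 0
AB[2,2] = (1)(0) + (1)(0) = 0
AB[2,3] = (1)(-1) + (1)(0) = -1

AB = 
  [  1,   0,   0]
  [  0,   0,  -1]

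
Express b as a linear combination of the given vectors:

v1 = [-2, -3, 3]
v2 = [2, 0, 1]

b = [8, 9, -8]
c1 = -3, c2 = 1

b = -3·v1 + 1·v2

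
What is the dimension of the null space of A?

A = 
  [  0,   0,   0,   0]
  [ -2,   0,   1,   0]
nullity(A) = 3

Row reduce:
Swap R1 ↔ R2
REF = 
  [ -2,   0,   1,   0]
  [  0,   0,   0,   0]
Pivot columns: 1 → 1 pivot.
rank(A) = 1, so nullity(A) = 4 - 1 = 3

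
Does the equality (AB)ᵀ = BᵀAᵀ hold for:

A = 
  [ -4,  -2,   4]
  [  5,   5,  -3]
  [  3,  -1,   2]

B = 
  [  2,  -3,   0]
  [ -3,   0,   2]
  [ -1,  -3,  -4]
Yes

(AB)ᵀ = 
  [ -6,  -2,   7]
  [  0,  -6, -15]
  [-20,  22, -10]

BᵀAᵀ = 
  [ -6,  -2,   7]
  [  0,  -6, -15]
  [-20,  22, -10]

Both sides are equal — this is the standard identity (AB)ᵀ = BᵀAᵀ, which holds for all A, B.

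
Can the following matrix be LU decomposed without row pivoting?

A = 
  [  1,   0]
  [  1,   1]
Yes.
A[1,1] = 1 ≠ 0, so Gaussian elimination proceeds without a row swap: multiplier ℓ₂₁ = (1)/(1) = 1, and U[2,2] = 1 - (1)(0) = 1.
L = 
  [  1,   0]
  [  1,   1]
U = 
  [  1,   0]
  [  0,   1]
Check row 2 of LU: [(1)(1), (1)(0) + 1] = [1, 1] = row 2 of A ✓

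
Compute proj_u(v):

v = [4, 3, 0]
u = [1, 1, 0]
v·u = (4)(1) + (3)(1) + (0)(0) = 7
u·u = (1)² + (1)² + (0)² = 2
proj_u(v) = (v·u / u·u) × u = (7/2) × u

proj_u(v) = [7/2, 7/2, 0]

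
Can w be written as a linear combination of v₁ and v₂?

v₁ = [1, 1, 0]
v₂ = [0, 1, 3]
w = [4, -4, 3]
No

Form the augmented matrix and row-reduce:
[v₁|v₂|w] = 
  [  1,   0,   4]
  [  1,   1,  -4]
  [  0,   3,   3]
R2 → R2 - (1)·R1
R3 → R3 - (3)·R2
REF = 
  [  1,   0,   4]
  [  0,   1,  -8]
  [  0,   0,  27]

Row 3 reads [0 0 | 27], i.e. 0 = 27, so the system is inconsistent and w ∉ span{v₁, v₂}.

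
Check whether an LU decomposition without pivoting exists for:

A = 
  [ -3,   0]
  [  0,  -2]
Yes.
A[1,1] = -3 ≠ 0, so Gaussian elimination proceeds without a row swap: multiplier ℓ₂₁ = (0)/(-3) = 0, and U[2,2] = -2 - (0)(0) = -2.
L = 
  [  1,   0]
  [  0,   1]
U = 
  [ -3,   0]
  [  0,  -2]
Check row 2 of LU: [(0)(-3), (0)(0) + (-2)] = [0, -2] = row 2 of A ✓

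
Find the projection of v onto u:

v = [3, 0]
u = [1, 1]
v·u = (3)(1) + (0)(1) = 3
u·u = (1)² + (1)² = 2
proj_u(v) = (v·u / u·u) × u = (3/2) × u

proj_u(v) = [3/2, 3/2]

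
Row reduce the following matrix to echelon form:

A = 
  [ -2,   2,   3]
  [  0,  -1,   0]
Row operations:
No row operations needed (already in echelon form).

Resulting echelon form:
REF = 
  [ -2,   2,   3]
  [  0,  -1,   0]

Rank = 2 (number of non-zero pivot rows).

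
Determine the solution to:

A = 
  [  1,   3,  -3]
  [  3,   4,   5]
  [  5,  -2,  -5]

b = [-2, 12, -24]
x = [-2, 2, 2]

Row reduce the augmented matrix [A|b]:
R2 → R2 - (3)·R1
R3 → R3 - (5)·R1
R3 → R3 - (17/5)·R2
REF = 
  [     1,      3,     -3,     -2]
  [     0,     -5,     14,     18]
  [     0,      0, -188/5, -376/5]

Back-substitution:
x₃ = (-376/5) / (-188/5) = 2
x₂ = (18 - (14)(2)) / (-5) = 2
x₁ = (-2 - (3)(2) - (-3)(2)) / 1 = -2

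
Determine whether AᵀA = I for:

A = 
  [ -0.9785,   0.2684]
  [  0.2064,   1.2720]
No

AᵀA = 
  [  1.0001,  -0.0001]
  [ -0.0001,   1.6900]
≠ I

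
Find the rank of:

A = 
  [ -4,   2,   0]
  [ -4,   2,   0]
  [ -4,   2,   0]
Row reduce:
R2 → R2 - (1)·R1
R3 → R3 - (1)·R1
REF = 
  [ -4,   2,   0]
  [  0,   0,   0]
  [  0,   0,   0]
Pivot columns: 1 → 1 pivot.

rank(A) = 1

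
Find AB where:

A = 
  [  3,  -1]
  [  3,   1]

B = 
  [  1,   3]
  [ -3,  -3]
AB = 
  [  6,  12]
  [  0,   6]

A is 2×2 and B is 2×2, so AB is 2×2. Each entry is (row of A)·(column of B):
AB[1,1] = (3)(1) + (-1)(-3) = 6
AB[1,2] = (3)(3) + (-1)(-3) = 12
AB[2,1] = (3)(1) + (1)(-3) = 0
AB[2,2] = (3)(3) + (1)(-3) = 6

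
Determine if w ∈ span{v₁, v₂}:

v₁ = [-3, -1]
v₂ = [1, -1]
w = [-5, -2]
Yes

Form the augmented matrix and row-reduce:
[v₁|v₂|w] = 
  [ -3,   1,  -5]
  [ -1,  -1,  -2]
R2 → R2 - (1/3)·R1
REF = 
  [  -3,    1,   -5]
  [   0, -4/3, -1/3]

No row of the form [0 0 | nonzero], so the system is consistent. Back-substitution gives c₁ = 7/4, c₂ = 1/4: w = (7/4)·v₁ + (1/4)·v₂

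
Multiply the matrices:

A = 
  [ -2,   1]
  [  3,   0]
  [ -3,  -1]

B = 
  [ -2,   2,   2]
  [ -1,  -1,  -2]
AB = 
  [  3,  -5,  -6]
  [ -6,   6,   6]
  [  7,  -5,  -4]

A is 3×2 and B is 2×3, so AB is 3×3. Each entry is (row of A)·(column of B):
AB[1,1] = (-2)(-2) + (1)(-1) = 3
AB[1,2] = (-2)(2) + (1)(-1) = -5
AB[1,3] = (-2)(2) + (1)(-2) = -6
AB[2,1] = (3)(-2) + (0)(-1) = -6
AB[2,2] = (3)(2) + (0)(-1) = 6
AB[2,3] = (3)(2) + (0)(-2) = 6
AB[3,1] = (-3)(-2) + (-1)(-1) = 7
AB[3,2] = (-3)(2) + (-1)(-1) = -5
AB[3,3] = (-3)(2) + (-1)(-2) = -4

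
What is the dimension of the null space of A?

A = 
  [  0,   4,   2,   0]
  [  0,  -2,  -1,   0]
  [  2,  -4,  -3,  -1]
nullity(A) = 2

Row reduce:
Swap R1 ↔ R3
R3 → R3 + (2)·R2
REF = 
  [  2,  -4,  -3,  -1]
  [  0,  -2,  -1,   0]
  [  0,   0,   0,   0]
Pivot columns: 1, 2 → 2 pivots.
rank(A) = 2, so nullity(A) = 4 - 2 = 2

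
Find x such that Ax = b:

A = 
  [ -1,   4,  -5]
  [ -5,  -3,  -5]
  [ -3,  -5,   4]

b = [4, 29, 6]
x = [-1, -3, -3]

Row reduce the augmented matrix [A|b]:
R2 → R2 - (5)·R1
R3 → R3 - (3)·R1
R3 → R3 - (17/23)·R2
REF = 
  [     -1,       4,      -5,       4]
  [      0,     -23,      20,       9]
  [      0,       0,   97/23, -291/23]

Back-substitution:
x₃ = (-291/23) / (97/23) = -3
x₂ = (9 - (20)(-3)) / (-23) = -3
x₁ = (4 - (4)(-3) - (-5)(-3)) / (-1) = -1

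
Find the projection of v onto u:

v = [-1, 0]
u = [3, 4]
v·u = (-1)(3) + (0)(4) = -3
u·u = (3)² + (4)² = 25
proj_u(v) = (v·u / u·u) × u = (-3/25) × u

proj_u(v) = [-9/25, -12/25]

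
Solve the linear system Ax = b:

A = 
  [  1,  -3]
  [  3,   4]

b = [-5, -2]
x = [-2, 1]

Row reduce the augmented matrix [A|b]:
R2 → R2 - (3)·R1
REF = 
  [  1,  -3,  -5]
  [  0,  13,  13]

Back-substitution:
x₂ = 13 / 13 = 1
x₁ = (-5 - (-3)(1)) / 1 = -2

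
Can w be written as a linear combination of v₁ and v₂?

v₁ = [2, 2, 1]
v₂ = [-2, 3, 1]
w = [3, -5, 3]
No

Form the augmented matrix and row-reduce:
[v₁|v₂|w] = 
  [  2,  -2,   3]
  [  2,   3,  -5]
  [  1,   1,   3]
R2 → R2 - (1)·R1
R3 → R3 - (1/2)·R1
R3 → R3 - (2/5)·R2
REF = 
  [    2,    -2,     3]
  [    0,     5,    -8]
  [    0,     0, 47/10]

Row 3 reads [0 0 | 47/10], i.e. 0 = 47/10, so the system is inconsistent and w ∉ span{v₁, v₂}.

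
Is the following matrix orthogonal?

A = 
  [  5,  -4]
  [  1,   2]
No

AᵀA = 
  [ 26, -18]
  [-18,  20]
≠ I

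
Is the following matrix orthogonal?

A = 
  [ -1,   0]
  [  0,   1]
Yes

AᵀA = 
  [  1,   0]
  [  0,   1]
= I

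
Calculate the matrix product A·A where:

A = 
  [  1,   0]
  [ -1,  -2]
A² = A·A:
A²[1,1] = (1)(1) + (0)(-1) = 1
A²[1,2] = (1)(0) + (0)(-2) = 0
A²[2,1] = (-1)(1) + (-2)(-1) = 1
A²[2,2] = (-1)(0) + (-2)(-2) = 4
A² = 
  [  1,   0]
  [  1,   4]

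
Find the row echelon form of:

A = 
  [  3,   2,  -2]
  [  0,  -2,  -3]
Row operations:
No row operations needed (already in echelon form).

Resulting echelon form:
REF = 
  [  3,   2,  -2]
  [  0,  -2,  -3]

Rank = 2 (number of non-zero pivot rows).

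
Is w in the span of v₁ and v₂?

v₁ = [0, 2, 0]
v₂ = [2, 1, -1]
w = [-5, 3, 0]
No

Form the augmented matrix and row-reduce:
[v₁|v₂|w] = 
  [  0,   2,  -5]
  [  2,   1,   3]
  [  0,  -1,   0]
Swap R1 ↔ R2
R3 → R3 + (1/2)·R2
REF = 
  [   2,    1,    3]
  [   0,    2,   -5]
  [   0,    0, -5/2]

Row 3 reads [0 0 | -5/2], i.e. 0 = -5/2, so the system is inconsistent and w ∉ span{v₁, v₂}.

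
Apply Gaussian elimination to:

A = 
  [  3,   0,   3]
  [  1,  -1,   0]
Row operations:
R2 → R2 - (1/3)·R1

Resulting echelon form:
REF = 
  [  3,   0,   3]
  [  0,  -1,  -1]

Rank = 2 (number of non-zero pivot rows).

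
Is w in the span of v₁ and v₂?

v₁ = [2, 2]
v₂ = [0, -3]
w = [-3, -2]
Yes

Form the augmented matrix and row-reduce:
[v₁|v₂|w] = 
  [  2,   0,  -3]
  [  2,  -3,  -2]
R2 → R2 - (1)·R1
REF = 
  [  2,   0,  -3]
  [  0,  -3,   1]

No row of the form [0 0 | nonzero], so the system is consistent. Back-substitution gives c₁ = -3/2, c₂ = -1/3: w = (-3/2)·v₁ + (-1/3)·v₂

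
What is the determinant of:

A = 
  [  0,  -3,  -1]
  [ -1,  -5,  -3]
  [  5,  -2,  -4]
Cofactor expansion along row 1:
det(A) = (0)·((-5)(-4) - (-3)(-2)) - (-3)·((-1)(-4) - (-3)(5)) + (-1)·((-1)(-2) - (-5)(5))
  = (0)(14) - (-3)(19) + (-1)(27)
  = 30

det(A) = 30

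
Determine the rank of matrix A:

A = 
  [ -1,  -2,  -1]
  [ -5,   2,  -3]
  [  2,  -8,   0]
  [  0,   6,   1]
Row reduce:
R2 → R2 - (5)·R1
R3 → R3 + (2)·R1
R3 → R3 + (1)·R2
R4 → R4 - (1/2)·R2
REF = 
  [ -1,  -2,  -1]
  [  0,  12,   2]
  [  0,   0,   0]
  [  0,   0,   0]
Pivot columns: 1, 2 → 2 pivots.

rank(A) = 2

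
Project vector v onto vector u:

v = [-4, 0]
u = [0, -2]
proj_u(v) = [0, 0]

v·u = (-4)(0) + (0)(-2) = 0
u·u = (0)² + (-2)² = 4
proj_u(v) = (v·u / u·u) × u = (0/4) × u = (0) × u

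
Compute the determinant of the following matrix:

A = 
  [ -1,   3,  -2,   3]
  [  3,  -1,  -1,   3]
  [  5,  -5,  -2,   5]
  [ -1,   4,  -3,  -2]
Cofactor expansion along row 1: det(A) = a₁₁M₁₁ - a₁₂M₁₂ + a₁₃M₁₃ - a₁₄M₁₄

M₁₁ = det[[-1, -1, 3]; [-5, -2, 5]; [4, -3, -2]]
  = (-1)·((-2)(-2) - (5)(-3)) - (-1)·((-5)(-2) - (5)(4)) + (3)·((-5)(-3) - (-2)(4))
  = (-1)(19) - (-1)(-10) + (3)(23)
  = 40
M₁₂ = det[[3, -1, 3]; [5, -2, 5]; [-1, -3, -2]]
  = (3)·((-2)(-2) - (5)(-3)) - (-1)·((5)(-2) - (5)(-1)) + (3)·((5)(-3) - (-2)(-1))
  = (3)(19) - (-1)(-5) + (3)(-17)
  = 1
M₁₃ = det[[3, -1, 3]; [5, -5, 5]; [-1, 4, -2]]
  = (3)·((-5)(-2) - (5)(4)) - (-1)·((5)(-2) - (5)(-1)) + (3)·((5)(4) - (-5)(-1))
  = (3)(-10) - (-1)(-5) + (3)(15)
  = 10
M₁₄ = det[[3, -1, -1]; [5, -5, -2]; [-1, 4, -3]]
  = (3)·((-5)(-3) - (-2)(4)) - (-1)·((5)(-3) - (-2)(-1)) + (-1)·((5)(4) - (-5)(-1))
  = (3)(23) - (-1)(-17) + (-1)(15)
  = 37

det(A) = (-1)(40) - (3)(1) + (-2)(10) - (3)(37) = -174

det(A) = -174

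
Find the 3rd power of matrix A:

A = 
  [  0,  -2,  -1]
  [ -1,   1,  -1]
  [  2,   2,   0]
A² = A·A:
A²[1,1] = (0)(0) + (-2)(-1) + (-1)(2) = 0
A²[1,2] = (0)(-2) + (-2)(1) + (-1)(2) = -4
A²[1,3] = (0)(-1) + (-2)(-1) + (-1)(0) = 2
A²[2,1] = (-1)(0) + (1)(-1) + (-1)(2) = -3
A²[2,2] = (-1)(-2) + (1)(1) + (-1)(2) = 1
A²[2,3] = (-1)(-1) + (1)(-1) + (-1)(0) = 0
A²[3,1] = (2)(0) + (2)(-1) + (0)(2) = -2
A²[3,2] = (2)(-2) + (2)(1) + (0)(2) = -2
A²[3,3] = (2)(-1) + (2)(-1) + (0)(0) = -4
A² = 
  [  0,  -4,   2]
  [ -3,   1,   0]
  [ -2,  -2,  -4]

A^3 = A^2·A:
A^3[1,1] = (0)(0) + (-4)(-1) + (2)(2) = 8
A^3[1,2] = (0)(-2) + (-4)(1) + (2)(2) = 0
A^3[1,3] = (0)(-1) + (-4)(-1) + (2)(0) = 4
A^3[2,1] = (-3)(0) + (1)(-1) + (0)(2) = -1
A^3[2,2] = (-3)(-2) + (1)(1) + (0)(2) = 7
A^3[2,3] = (-3)(-1) + (1)(-1) + (0)(0) = 2
A^3[3,1] = (-2)(0) + (-2)(-1) + (-4)(2) = -6
A^3[3,2] = (-2)(-2) + (-2)(1) + (-4)(2) = -6
A^3[3,3] = (-2)(-1) + (-2)(-1) + (-4)(0) = 4
A^3 = 
  [  8,   0,   4]
  [ -1,   7,   2]
  [ -6,  -6,   4]

Therefore
A^3 = 
  [  8,   0,   4]
  [ -1,   7,   2]
  [ -6,  -6,   4]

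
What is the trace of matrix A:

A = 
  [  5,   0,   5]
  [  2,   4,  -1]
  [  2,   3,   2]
11

tr(A) = 5 + 4 + 2 = 11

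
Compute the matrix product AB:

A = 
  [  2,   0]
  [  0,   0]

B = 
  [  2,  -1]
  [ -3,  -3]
A is 2×2 and B is 2×2, so AB is 2×2. Each entry is (row of A)·(column of B):
AB[1,1] = (2)(2) + (0)(-3) = 4
AB[1,2] = (2)(-1) + (0)(-3) = -2
AB[2,1] = (0)(2) + (0)(-3) = 0
AB[2,2] = (0)(-1) + (0)(-3) = 0

AB = 
  [  4,  -2]
  [  0,   0]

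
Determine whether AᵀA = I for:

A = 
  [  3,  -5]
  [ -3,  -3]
No

AᵀA = 
  [ 18,  -6]
  [ -6,  34]
≠ I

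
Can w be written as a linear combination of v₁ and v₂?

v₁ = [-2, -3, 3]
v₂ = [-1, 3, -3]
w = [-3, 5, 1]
No

Form the augmented matrix and row-reduce:
[v₁|v₂|w] = 
  [ -2,  -1,  -3]
  [ -3,   3,   5]
  [  3,  -3,   1]
R2 → R2 - (3/2)·R1
R3 → R3 + (3/2)·R1
R3 → R3 + (1)·R2
REF = 
  [  -2,   -1,   -3]
  [   0,  9/2, 19/2]
  [   0,    0,    6]

Row 3 reads [0 0 | 6], i.e. 0 = 6, so the system is inconsistent and w ∉ span{v₁, v₂}.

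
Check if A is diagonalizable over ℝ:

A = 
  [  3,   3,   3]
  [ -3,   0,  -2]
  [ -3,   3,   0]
No

Characteristic polynomial: det(λI - A) = λ³ - 3λ² + 24λ - 9
By the rational root theorem any rational root is an integer dividing 9; none of those is a root, so p(λ) has no rational roots and hence (being an irreducible cubic) no repeated roots.
Discriminant of the cubic: Δ = -41607
Δ < 0 ⇒ one real eigenvalue and a complex-conjugate pair: λ ≈ 1.304 + 4.613i, 1.304 - 4.613i, 0.3917
Has complex eigenvalues (not diagonalizable over ℝ).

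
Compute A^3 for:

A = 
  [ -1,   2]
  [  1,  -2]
A² = A·A:
A²[1,1] = (-1)(-1) + (2)(1) = 3
A²[1,2] = (-1)(2) + (2)(-2) = -6
A²[2,1] = (1)(-1) + (-2)(1) = -3
A²[2,2] = (1)(2) + (-2)(-2) = 6
A² = 
  [  3,  -6]
  [ -3,   6]

A^3 = A^2·A:
A^3[1,1] = (3)(-1) + (-6)(1) = -9
A^3[1,2] = (3)(2) + (-6)(-2) = 18
A^3[2,1] = (-3)(-1) + (6)(1) = 9
A^3[2,2] = (-3)(2) + (6)(-2) = -18
A^3 = 
  [ -9,  18]
  [  9, -18]

Therefore
A^3 = 
  [ -9,  18]
  [  9, -18]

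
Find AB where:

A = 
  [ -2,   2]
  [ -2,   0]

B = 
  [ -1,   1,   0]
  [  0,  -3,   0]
AB = 
  [  2,  -8,   0]
  [  2,  -2,   0]

A is 2×2 and B is 2×3, so AB is 2×3. Each entry is (row of A)·(column of B):
AB[1,1] = (-2)(-1) + (2)(0) = 2
AB[1,2] = (-2)(1) + (2)(-3) = -8
AB[1,3] = (-2)(0) + (2)(0) = 0
AB[2,1] = (-2)(-1) + (0)(0) = 2
AB[2,2] = (-2)(1) + (0)(-3) = -2
AB[2,3] = (-2)(0) + (0)(0) = 0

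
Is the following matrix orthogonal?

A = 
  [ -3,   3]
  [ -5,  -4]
No

AᵀA = 
  [ 34,  11]
  [ 11,  25]
≠ I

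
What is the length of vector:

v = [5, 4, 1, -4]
7.616

||v||₂ = √((5)² + (4)² + (1)² + (-4)²) = √58 = 7.616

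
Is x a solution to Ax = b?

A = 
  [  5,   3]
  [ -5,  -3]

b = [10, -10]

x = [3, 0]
No

Ax = [15, -15] ≠ b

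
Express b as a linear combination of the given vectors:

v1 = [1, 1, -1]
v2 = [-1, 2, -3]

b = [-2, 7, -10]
c1 = 1, c2 = 3

b = 1·v1 + 3·v2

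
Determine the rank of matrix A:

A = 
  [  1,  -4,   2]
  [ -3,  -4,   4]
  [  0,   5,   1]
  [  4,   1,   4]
Row reduce:
R2 → R2 + (3)·R1
R4 → R4 - (4)·R1
R3 → R3 + (5/16)·R2
R4 → R4 + (17/16)·R2
R4 → R4 - (53/33)·R3
REF = 
  [   1,   -4,    2]
  [   0,  -16,   10]
  [   0,    0, 33/8]
  [   0,    0,    0]
Pivot columns: 1, 2, 3 → 3 pivots.

rank(A) = 3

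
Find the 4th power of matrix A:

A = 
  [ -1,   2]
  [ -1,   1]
A^4 = 
  [  1,   0]
  [  0,   1]

A² = A·A:
A²[1,1] = (-1)(-1) + (2)(-1) = -1
A²[1,2] = (-1)(2) + (2)(1) = 0
A²[2,1] = (-1)(-1) + (1)(-1) = 0
A²[2,2] = (-1)(2) + (1)(1) = -1
A² = 
  [ -1,   0]
  [  0,  -1]

A^3 = A^2·A:
A^3[1,1] = (-1)(-1) + (0)(-1) = 1
A^3[1,2] = (-1)(2) + (0)(1) = -2
A^3[2,1] = (0)(-1) + (-1)(-1) = 1
A^3[2,2] = (0)(2) + (-1)(1) = -1
A^3 = 
  [  1,  -2]
  [  1,  -1]

A^4 = A^3·A:
A^4[1,1] = (1)(-1) + (-2)(-1) = 1
A^4[1,2] = (1)(2) + (-2)(1) = 0
A^4[2,1] = (1)(-1) + (-1)(-1) = 0
A^4[2,2] = (1)(2) + (-1)(1) = 1
A^4 = 
  [  1,   0]
  [  0,   1]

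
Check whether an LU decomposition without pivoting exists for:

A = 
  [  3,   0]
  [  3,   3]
Yes.
A[1,1] = 3 ≠ 0, so Gaussian elimination proceeds without a row swap: multiplier ℓ₂₁ = (3)/(3) = 1, and U[2,2] = 3 - (1)(0) = 3.
L = 
  [  1,   0]
  [  1,   1]
U = 
  [  3,   0]
  [  0,   3]
Check row 2 of LU: [(1)(3), (1)(0) + 3] = [3, 3] = row 2 of A ✓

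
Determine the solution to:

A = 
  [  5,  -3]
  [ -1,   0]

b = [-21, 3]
Row reduce the augmented matrix [A|b]:
R2 → R2 + (1/5)·R1
REF = 
  [   5,   -3,  -21]
  [   0, -3/5, -6/5]

Back-substitution:
x₂ = (-6/5) / (-3/5) = 2
x₁ = (-21 - (-3)(2)) / 5 = -3

x = [-3, 2]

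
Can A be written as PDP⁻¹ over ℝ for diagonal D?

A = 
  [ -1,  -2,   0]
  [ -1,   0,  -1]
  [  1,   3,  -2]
No

Characteristic polynomial: det(λI - A) = λ³ + 3λ² + 3λ - 3
By the rational root theorem any rational root is an integer dividing 3; none of those is a root, so p(λ) has no rational roots and hence (being an irreducible cubic) no repeated roots.
Discriminant of the cubic: Δ = -432
Δ < 0 ⇒ one real eigenvalue and a complex-conjugate pair: λ ≈ -1.794 + 1.375i, -1.794 - 1.375i, 0.5874
Has complex eigenvalues (not diagonalizable over ℝ).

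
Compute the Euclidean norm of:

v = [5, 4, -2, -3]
7.348

||v||₂ = √((5)² + (4)² + (-2)² + (-3)²) = √54 = 7.348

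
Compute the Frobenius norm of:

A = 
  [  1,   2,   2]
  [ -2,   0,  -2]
||A||_F = 4.123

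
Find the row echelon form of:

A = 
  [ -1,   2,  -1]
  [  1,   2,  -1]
Row operations:
R2 → R2 + (1)·R1

Resulting echelon form:
REF = 
  [ -1,   2,  -1]
  [  0,   4,  -2]

Rank = 2 (number of non-zero pivot rows).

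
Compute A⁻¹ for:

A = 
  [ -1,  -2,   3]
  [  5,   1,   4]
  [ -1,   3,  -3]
det(A) = (-1)·((1)(-3) - (4)(3)) - (-2)·((5)(-3) - (4)(-1)) + (3)·((5)(3) - (1)(-1))
  = (-1)(-15) - (-2)(-11) + (3)(16)
  = 41
det(A) = 41 ≠ 0, so A is invertible.

Cofactors Cᵢⱼ = (-1)ⁱ⁺ʲ·Mᵢⱼ:
C = 
  [-15,  11,  16]
  [  3,   6,   5]
  [-11,  19,   9]

adj(A) = Cᵀ:
adj(A) = 
  [-15,   3, -11]
  [ 11,   6,  19]
  [ 16,   5,   9]

A⁻¹ = (1/41) · adj(A):
A⁻¹ = 
  [-15/41,   3/41, -11/41]
  [ 11/41,   6/41,  19/41]
  [ 16/41,   5/41,   9/41]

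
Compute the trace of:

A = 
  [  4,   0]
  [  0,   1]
5

tr(A) = 4 + 1 = 5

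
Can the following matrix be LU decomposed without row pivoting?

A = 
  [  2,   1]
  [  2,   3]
Yes.
A[1,1] = 2 ≠ 0, so Gaussian elimination proceeds without a row swap: multiplier ℓ₂₁ = (2)/(2) = 1, and U[2,2] = 3 - (1)(1) = 2.
L = 
  [  1,   0]
  [  1,   1]
U = 
  [  2,   1]
  [  0,   2]
Check row 2 of LU: [(1)(2), (1)(1) + 2] = [2, 3] = row 2 of A ✓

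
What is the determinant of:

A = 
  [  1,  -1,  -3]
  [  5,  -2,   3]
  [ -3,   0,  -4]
15

Cofactor expansion along row 1:
det(A) = (1)·((-2)(-4) - (3)(0)) - (-1)·((5)(-4) - (3)(-3)) + (-3)·((5)(0) - (-2)(-3))
  = (1)(8) - (-1)(-11) + (-3)(-6)
  = 15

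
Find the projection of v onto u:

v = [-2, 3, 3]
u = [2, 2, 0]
proj_u(v) = [1/2, 1/2, 0]

v·u = (-2)(2) + (3)(2) + (3)(0) = 2
u·u = (2)² + (2)² + (0)² = 8
proj_u(v) = (v·u / u·u) × u = (2/8) × u = (1/4) × u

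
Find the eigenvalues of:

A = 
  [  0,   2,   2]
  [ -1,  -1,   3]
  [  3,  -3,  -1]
λ = 2, -2 + i√10, -2 - i√10  (≈ 2, -2 + 3.162i, -2 - 3.162i)

Characteristic polynomial: det(λI - A) = λ³ + 2λ² + 6λ - 28
Testing integer divisors of the constant term: p(2) = 0, so (λ - 2) is a factor:
p(λ) = (λ - 2)(λ² + 4λ + 14)
λ² + 4λ + 14 = 0  ⇒  λ = (-4 ± √((4)² - 4·(14)))/2 = (-4 ± √(-40))/2
  = -2 + i√10,  -2 - i√10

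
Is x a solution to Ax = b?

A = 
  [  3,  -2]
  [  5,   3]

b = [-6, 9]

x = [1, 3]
No

Ax = [-3, 14] ≠ b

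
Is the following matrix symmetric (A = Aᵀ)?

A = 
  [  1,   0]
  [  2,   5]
No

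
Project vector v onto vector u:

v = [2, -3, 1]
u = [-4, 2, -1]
v·u = (2)(-4) + (-3)(2) + (1)(-1) = -15
u·u = (-4)² + (2)² + (-1)² = 21
proj_u(v) = (v·u / u·u) × u = (-15/21) × u = (-5/7) × u

proj_u(v) = [20/7, -10/7, 5/7]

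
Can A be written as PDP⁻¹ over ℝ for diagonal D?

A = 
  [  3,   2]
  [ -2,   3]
No

tr(A) = 6, det(A) = 13
Characteristic polynomial: λ² - tr(A)λ + det(A) = λ² - 6λ + 13
λ² - 6λ + 13 = 0  ⇒  λ = (6 ± √((-6)² - 4·(13)))/2 = (6 ± √(-16))/2
  = 3 + 2i,  3 - 2i
Eigenvalues: 3 + 2i, 3 - 2i  (≈ 3 + 2i, 3 - 2i)
Has complex eigenvalues (not diagonalizable over ℝ).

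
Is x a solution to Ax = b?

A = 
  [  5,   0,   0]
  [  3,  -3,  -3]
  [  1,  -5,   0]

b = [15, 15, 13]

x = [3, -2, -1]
No

Ax = [15, 18, 13] ≠ b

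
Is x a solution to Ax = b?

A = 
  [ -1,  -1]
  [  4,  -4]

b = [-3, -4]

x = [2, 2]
No

Ax = [-4, 0] ≠ b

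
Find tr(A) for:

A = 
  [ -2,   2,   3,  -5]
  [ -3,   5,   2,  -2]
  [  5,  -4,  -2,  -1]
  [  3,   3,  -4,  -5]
-4

tr(A) = -2 + 5 + -2 + -5 = -4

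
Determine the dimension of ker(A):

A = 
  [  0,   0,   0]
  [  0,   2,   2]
nullity(A) = 2

Row reduce:
Swap R1 ↔ R2
REF = 
  [  0,   2,   2]
  [  0,   0,   0]
Pivot columns: 2 → 1 pivot.
rank(A) = 1, so nullity(A) = 3 - 1 = 2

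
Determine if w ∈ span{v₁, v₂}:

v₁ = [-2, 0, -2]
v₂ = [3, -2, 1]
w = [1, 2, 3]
Yes

Form the augmented matrix and row-reduce:
[v₁|v₂|w] = 
  [ -2,   3,   1]
  [  0,  -2,   2]
  [ -2,   1,   3]
R3 → R3 - (1)·R1
R3 → R3 - (1)·R2
REF = 
  [ -2,   3,   1]
  [  0,  -2,   2]
  [  0,   0,   0]

No row of the form [0 0 | nonzero], so the system is consistent. Back-substitution gives c₁ = -2, c₂ = -1: w = (-2)·v₁ + (-1)·v₂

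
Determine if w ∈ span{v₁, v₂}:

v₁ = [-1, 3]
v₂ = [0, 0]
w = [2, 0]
No

Form the augmented matrix and row-reduce:
[v₁|v₂|w] = 
  [ -1,   0,   2]
  [  3,   0,   0]
R2 → R2 + (3)·R1
REF = 
  [ -1,   0,   2]
  [  0,   0,   6]

Row 2 reads [0 0 | 6], i.e. 0 = 6, so the system is inconsistent and w ∉ span{v₁, v₂}.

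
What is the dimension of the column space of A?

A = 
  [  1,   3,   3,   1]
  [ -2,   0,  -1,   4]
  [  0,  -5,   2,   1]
Row reduce:
R2 → R2 + (2)·R1
R3 → R3 + (5/6)·R2
REF = 
  [   1,    3,    3,    1]
  [   0,    6,    5,    6]
  [   0,    0, 37/6,    6]
Pivot columns: 1, 2, 3 → 3 pivots.
dim(Col(A)) = number of pivot columns = 3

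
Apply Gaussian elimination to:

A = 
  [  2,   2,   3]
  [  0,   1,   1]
Row operations:
No row operations needed (already in echelon form).

Resulting echelon form:
REF = 
  [  2,   2,   3]
  [  0,   1,   1]

Rank = 2 (number of non-zero pivot rows).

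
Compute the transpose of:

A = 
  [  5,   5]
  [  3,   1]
Aᵀ = 
  [  5,   3]
  [  5,   1]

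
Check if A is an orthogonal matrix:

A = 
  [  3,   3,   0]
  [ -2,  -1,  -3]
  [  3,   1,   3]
No

AᵀA = 
  [ 22,  14,  15]
  [ 14,  11,   6]
  [ 15,   6,  18]
≠ I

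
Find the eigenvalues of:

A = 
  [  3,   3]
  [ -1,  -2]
tr(A) = 1, det(A) = -3
Characteristic polynomial: λ² - tr(A)λ + det(A) = λ² - λ - 3
λ² - λ - 3 = 0  ⇒  λ = (1 ± √((-1)² - 4·(-3)))/2 = (1 ± √(13))/2
  = (1 + √13)/2,  (1 - √13)/2

λ = (1 + √13)/2, (1 - √13)/2  (≈ 2.303, -1.303)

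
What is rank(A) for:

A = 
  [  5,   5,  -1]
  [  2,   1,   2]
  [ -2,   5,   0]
Row reduce:
R2 → R2 - (2/5)·R1
R3 → R3 + (2/5)·R1
R3 → R3 + (7)·R2
REF = 
  [   5,    5,   -1]
  [   0,   -1, 12/5]
  [   0,    0, 82/5]
Pivot columns: 1, 2, 3 → 3 pivots.

rank(A) = 3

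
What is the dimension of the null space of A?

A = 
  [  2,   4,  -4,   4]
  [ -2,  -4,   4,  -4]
nullity(A) = 3

Row reduce:
R2 → R2 + (1)·R1
REF = 
  [  2,   4,  -4,   4]
  [  0,   0,   0,   0]
Pivot columns: 1 → 1 pivot.
rank(A) = 1, so nullity(A) = 4 - 1 = 3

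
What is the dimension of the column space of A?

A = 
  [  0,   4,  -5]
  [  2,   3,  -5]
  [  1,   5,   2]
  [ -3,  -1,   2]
Row reduce:
Swap R1 ↔ R2
R3 → R3 - (1/2)·R1
R4 → R4 + (3/2)·R1
R3 → R3 - (7/8)·R2
R4 → R4 - (7/8)·R2
R4 → R4 + (9/71)·R3
REF = 
  [   2,    3,   -5]
  [   0,    4,   -5]
  [   0,    0, 71/8]
  [   0,    0,    0]
Pivot columns: 1, 2, 3 → 3 pivots.
dim(Col(A)) = number of pivot columns = 3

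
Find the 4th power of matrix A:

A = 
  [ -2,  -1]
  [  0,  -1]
A² = A·A:
A²[1,1] = (-2)(-2) + (-1)(0) = 4
A²[1,2] = (-2)(-1) + (-1)(-1) = 3
A²[2,1] = (0)(-2) + (-1)(0) = 0
A²[2,2] = (0)(-1) + (-1)(-1) = 1
A² = 
  [  4,   3]
  [  0,   1]

A^3 = A^2·A:
A^3[1,1] = (4)(-2) + (3)(0) = -8
A^3[1,2] = (4)(-1) + (3)(-1) = -7
A^3[2,1] = (0)(-2) + (1)(0) = 0
A^3[2,2] = (0)(-1) + (1)(-1) = -1
A^3 = 
  [ -8,  -7]
  [  0,  -1]

A^4 = A^3·A:
A^4[1,1] = (-8)(-2) + (-7)(0) = 16
A^4[1,2] = (-8)(-1) + (-7)(-1) = 15
A^4[2,1] = (0)(-2) + (-1)(0) = 0
A^4[2,2] = (0)(-1) + (-1)(-1) = 1
A^4 = 
  [ 16,  15]
  [  0,   1]

Therefore
A^4 = 
  [ 16,  15]
  [  0,   1]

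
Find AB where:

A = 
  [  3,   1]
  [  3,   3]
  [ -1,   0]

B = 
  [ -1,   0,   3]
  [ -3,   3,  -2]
AB = 
  [ -6,   3,   7]
  [-12,   9,   3]
  [  1,   0,  -3]

A is 3×2 and B is 2×3, so AB is 3×3. Each entry is (row of A)·(column of B):
AB[1,1] = (3)(-1) + (1)(-3) = -6
AB[1,2] = (3)(0) + (1)(3) = 3
AB[1,3] = (3)(3) + (1)(-2) = 7
AB[2,1] = (3)(-1) + (3)(-3) = -12
AB[2,2] = (3)(0) + (3)(3) = 9
AB[2,3] = (3)(3) + (3)(-2) = 3
AB[3,1] = (-1)(-1) + (0)(-3) = 1
AB[3,2] = (-1)(0) + (0)(3) = 0
AB[3,3] = (-1)(3) + (0)(-2) = -3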